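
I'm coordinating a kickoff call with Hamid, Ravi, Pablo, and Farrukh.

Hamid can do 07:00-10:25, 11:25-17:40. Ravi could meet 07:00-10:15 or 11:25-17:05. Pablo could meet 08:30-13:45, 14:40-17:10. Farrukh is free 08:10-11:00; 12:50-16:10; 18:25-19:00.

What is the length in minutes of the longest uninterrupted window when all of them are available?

105

Hamid ∩ Ravi: 07:00-10:15, 11:25-17:05.
Hamid ∩ Ravi ∩ Pablo: 08:30-10:15, 11:25-13:45, 14:40-17:05.
Hamid ∩ Ravi ∩ Pablo ∩ Farrukh: 08:30-10:15, 12:50-13:45, 14:40-16:10.
Those are the intersection windows.
The longest is 08:30-10:15 at 105 minutes.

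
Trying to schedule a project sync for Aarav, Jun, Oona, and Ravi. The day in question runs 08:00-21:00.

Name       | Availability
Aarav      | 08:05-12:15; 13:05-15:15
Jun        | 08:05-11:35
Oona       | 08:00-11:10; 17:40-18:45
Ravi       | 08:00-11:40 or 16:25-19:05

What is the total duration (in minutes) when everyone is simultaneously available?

185

Aarav ∩ Jun: 08:05-11:35.
Aarav ∩ Jun ∩ Oona: 08:05-11:10.
Aarav ∩ Jun ∩ Oona ∩ Ravi: 08:05-11:10.
Those are the intersection windows.
That's a single block of 185 minutes.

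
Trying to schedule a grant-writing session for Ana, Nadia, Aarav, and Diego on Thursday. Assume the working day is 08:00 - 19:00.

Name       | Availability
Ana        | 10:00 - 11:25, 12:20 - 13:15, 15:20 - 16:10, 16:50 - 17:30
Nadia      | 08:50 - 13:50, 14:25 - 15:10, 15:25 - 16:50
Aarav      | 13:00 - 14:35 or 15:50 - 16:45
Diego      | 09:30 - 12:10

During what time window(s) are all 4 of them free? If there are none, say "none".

none

Ana ∩ Nadia: 10:00-11:25, 12:20-13:15, 15:25-16:10.
Ana ∩ Nadia ∩ Aarav: 13:00-13:15, 15:50-16:10.
Ana ∩ Nadia ∩ Aarav ∩ Diego: ∅.
There is no time when everyone is free.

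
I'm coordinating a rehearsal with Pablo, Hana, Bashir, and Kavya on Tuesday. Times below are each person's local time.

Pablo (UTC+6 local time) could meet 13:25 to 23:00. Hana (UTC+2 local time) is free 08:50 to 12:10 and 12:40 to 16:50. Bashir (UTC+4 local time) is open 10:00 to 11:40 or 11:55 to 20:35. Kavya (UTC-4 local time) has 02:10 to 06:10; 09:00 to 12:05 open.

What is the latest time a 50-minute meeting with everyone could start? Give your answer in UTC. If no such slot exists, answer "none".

14:00

Pablo in UTC: 07:25-17:00 (subtract 6h to convert from UTC+6).
Hana in UTC: 06:50-10:10, 10:40-14:50 (subtract 2h to convert from UTC+2).
Bashir in UTC: 06:00-07:40, 07:55-16:35 (subtract 4h to convert from UTC+4).
Kavya in UTC: 06:10-10:10, 13:00-16:05 (add 4h to convert from UTC-4).
Pablo ∩ Hana: 07:25-10:10, 10:40-14:50.
Pablo ∩ Hana ∩ Bashir: 07:25-07:40, 07:55-10:10, 10:40-14:50.
Pablo ∩ Hana ∩ Bashir ∩ Kavya: 07:25-07:40, 07:55-10:10, 13:00-14:50.
Those are the intersection windows.
The last common window of at least 50 minutes is 13:00-14:50; a 50-minute meeting can start as late as 14:00 and still end by 14:50.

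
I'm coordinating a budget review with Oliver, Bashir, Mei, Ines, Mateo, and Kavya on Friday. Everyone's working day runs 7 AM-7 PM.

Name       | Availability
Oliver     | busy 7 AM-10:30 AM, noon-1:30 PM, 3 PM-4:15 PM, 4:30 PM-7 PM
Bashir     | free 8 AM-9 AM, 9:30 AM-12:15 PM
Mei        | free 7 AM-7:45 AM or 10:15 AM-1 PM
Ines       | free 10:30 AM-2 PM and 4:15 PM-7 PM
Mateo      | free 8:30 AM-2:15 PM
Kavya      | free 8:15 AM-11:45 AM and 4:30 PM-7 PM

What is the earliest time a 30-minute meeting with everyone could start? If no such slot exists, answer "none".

Oliver free: 10:30-12:00, 13:30-15:00, 16:15-16:30 (invert busy blocks within the working day).
Bashir free: 08:00-09:00, 09:30-12:15.
Mei free: 07:00-07:45, 10:15-13:00.
Ines free: 10:30-14:00, 16:15-19:00.
Mateo free: 08:30-14:15.
Kavya free: 08:15-11:45, 16:30-19:00.
Oliver ∩ Bashir: 10:30-12:00.
Oliver ∩ Bashir ∩ Mei: 10:30-12:00.
Oliver ∩ Bashir ∩ Mei ∩ Ines: 10:30-12:00.
Oliver ∩ Bashir ∩ Mei ∩ Ines ∩ Mateo: 10:30-12:00.
Oliver ∩ Bashir ∩ Mei ∩ Ines ∩ Mateo ∩ Kavya: 10:30-11:45.
The first common window of at least 30 minutes is 10:30-11:45, so the earliest start is 10:30.

10:30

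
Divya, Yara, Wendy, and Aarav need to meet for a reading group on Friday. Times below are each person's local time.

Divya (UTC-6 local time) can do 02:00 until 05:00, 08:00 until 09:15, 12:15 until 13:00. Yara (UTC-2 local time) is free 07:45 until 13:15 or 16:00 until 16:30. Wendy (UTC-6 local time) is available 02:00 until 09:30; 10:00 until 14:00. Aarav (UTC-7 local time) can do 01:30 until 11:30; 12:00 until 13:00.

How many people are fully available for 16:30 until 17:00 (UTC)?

2

Divya in UTC: 08:00-11:00, 14:00-15:15, 18:15-19:00 (add 6h to convert from UTC-6).
Yara in UTC: 09:45-15:15, 18:00-18:30 (add 2h to convert from UTC-2).
Wendy in UTC: 08:00-15:30, 16:00-20:00 (add 6h to convert from UTC-6).
Aarav in UTC: 08:30-18:30, 19:00-20:00 (add 7h to convert from UTC-7).
Wendy and Aarav can make the full 16:30-17:00 slot — that's 2.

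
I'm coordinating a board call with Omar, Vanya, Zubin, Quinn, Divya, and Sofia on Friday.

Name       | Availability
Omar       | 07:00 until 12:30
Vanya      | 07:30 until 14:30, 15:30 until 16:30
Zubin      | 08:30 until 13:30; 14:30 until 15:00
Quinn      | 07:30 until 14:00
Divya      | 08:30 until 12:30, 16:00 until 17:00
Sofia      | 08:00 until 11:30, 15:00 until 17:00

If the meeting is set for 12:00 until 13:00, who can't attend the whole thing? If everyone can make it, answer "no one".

Divya, Omar, Sofia

Omar: not fully free for 12:00-13:00. Vanya: free for 12:00-13:00. Zubin: free for 12:00-13:00. Quinn: free for 12:00-13:00. Divya: not fully free for 12:00-13:00. Sofia: not fully free for 12:00-13:00.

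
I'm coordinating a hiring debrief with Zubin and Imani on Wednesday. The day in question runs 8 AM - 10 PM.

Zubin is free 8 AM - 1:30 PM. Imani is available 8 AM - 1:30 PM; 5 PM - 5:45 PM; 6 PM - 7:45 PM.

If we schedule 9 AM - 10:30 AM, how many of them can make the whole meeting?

Zubin and Imani can make the full 09:00-10:30 slot — that's 2.

2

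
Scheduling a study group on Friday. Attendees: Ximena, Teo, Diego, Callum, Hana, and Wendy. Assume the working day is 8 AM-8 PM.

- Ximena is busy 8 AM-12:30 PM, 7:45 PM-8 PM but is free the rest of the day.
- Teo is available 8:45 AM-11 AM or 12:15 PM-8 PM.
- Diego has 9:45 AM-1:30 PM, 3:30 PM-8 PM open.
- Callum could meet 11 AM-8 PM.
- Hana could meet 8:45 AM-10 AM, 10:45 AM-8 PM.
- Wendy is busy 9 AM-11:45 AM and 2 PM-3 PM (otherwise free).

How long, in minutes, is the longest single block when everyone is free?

255

Ximena free: 12:30-19:45 (invert busy blocks within the working day).
Teo free: 08:45-11:00, 12:15-20:00.
Diego free: 09:45-13:30, 15:30-20:00.
Callum free: 11:00-20:00.
Hana free: 08:45-10:00, 10:45-20:00.
Wendy free: 08:00-09:00, 11:45-14:00, 15:00-20:00 (invert busy blocks within the working day).
Ximena ∩ Teo: 12:30-19:45.
Ximena ∩ Teo ∩ Diego: 12:30-13:30, 15:30-19:45.
Ximena ∩ Teo ∩ Diego ∩ Callum: 12:30-13:30, 15:30-19:45.
Ximena ∩ Teo ∩ Diego ∩ Callum ∩ Hana: 12:30-13:30, 15:30-19:45.
Ximena ∩ Teo ∩ Diego ∩ Callum ∩ Hana ∩ Wendy: 12:30-13:30, 15:30-19:45.
The longest is 15:30-19:45 at 255 minutes.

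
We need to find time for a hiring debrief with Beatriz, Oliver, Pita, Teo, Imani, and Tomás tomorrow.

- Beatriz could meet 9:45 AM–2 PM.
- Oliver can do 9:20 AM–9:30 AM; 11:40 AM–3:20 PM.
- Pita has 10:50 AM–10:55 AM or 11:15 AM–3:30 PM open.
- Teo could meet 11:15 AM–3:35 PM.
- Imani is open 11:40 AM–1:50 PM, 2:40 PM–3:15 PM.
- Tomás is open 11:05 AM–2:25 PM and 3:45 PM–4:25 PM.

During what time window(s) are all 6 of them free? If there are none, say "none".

11:40-13:50

Beatriz ∩ Oliver: 11:40-14:00.
Beatriz ∩ Oliver ∩ Pita: 11:40-14:00.
Beatriz ∩ Oliver ∩ Pita ∩ Teo: 11:40-14:00.
Beatriz ∩ Oliver ∩ Pita ∩ Teo ∩ Imani: 11:40-13:50.
Beatriz ∩ Oliver ∩ Pita ∩ Teo ∩ Imani ∩ Tomás: 11:40-13:50.
Those are the intersection windows.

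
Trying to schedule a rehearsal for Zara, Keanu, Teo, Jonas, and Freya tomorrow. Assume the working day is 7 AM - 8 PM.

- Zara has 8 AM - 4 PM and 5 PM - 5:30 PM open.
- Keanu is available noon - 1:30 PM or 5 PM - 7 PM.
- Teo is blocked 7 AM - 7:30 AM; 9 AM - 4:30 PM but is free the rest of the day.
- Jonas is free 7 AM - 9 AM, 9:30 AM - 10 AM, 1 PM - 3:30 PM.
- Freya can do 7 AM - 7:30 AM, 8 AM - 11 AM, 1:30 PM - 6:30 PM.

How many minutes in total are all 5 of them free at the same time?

Zara free: 08:00-16:00, 17:00-17:30.
Keanu free: 12:00-13:30, 17:00-19:00.
Teo free: 07:30-09:00, 16:30-20:00 (invert busy blocks within the working day).
Jonas free: 07:00-09:00, 09:30-10:00, 13:00-15:30.
Freya free: 07:00-07:30, 08:00-11:00, 13:30-18:30.
Zara ∩ Keanu: 12:00-13:30, 17:00-17:30.
Zara ∩ Keanu ∩ Teo: 17:00-17:30.
Zara ∩ Keanu ∩ Teo ∩ Jonas: ∅.
Zara ∩ Keanu ∩ Teo ∩ Jonas ∩ Freya: ∅.
There is no time when everyone is free.
There is no common window, so the total is 0 minutes.

0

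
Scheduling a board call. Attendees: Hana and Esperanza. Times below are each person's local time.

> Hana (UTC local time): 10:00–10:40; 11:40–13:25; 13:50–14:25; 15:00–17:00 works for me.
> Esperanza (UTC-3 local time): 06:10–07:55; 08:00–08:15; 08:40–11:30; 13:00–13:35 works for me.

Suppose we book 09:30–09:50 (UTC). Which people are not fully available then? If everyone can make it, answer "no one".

Hana

Hana in UTC: 10:00-10:40, 11:40-13:25, 13:50-14:25, 15:00-17:00.
Esperanza in UTC: 09:10-10:55, 11:00-11:15, 11:40-14:30, 16:00-16:35 (add 3h to convert from UTC-3).
Hana: not fully free for 09:30-09:50. Esperanza: free for 09:30-09:50.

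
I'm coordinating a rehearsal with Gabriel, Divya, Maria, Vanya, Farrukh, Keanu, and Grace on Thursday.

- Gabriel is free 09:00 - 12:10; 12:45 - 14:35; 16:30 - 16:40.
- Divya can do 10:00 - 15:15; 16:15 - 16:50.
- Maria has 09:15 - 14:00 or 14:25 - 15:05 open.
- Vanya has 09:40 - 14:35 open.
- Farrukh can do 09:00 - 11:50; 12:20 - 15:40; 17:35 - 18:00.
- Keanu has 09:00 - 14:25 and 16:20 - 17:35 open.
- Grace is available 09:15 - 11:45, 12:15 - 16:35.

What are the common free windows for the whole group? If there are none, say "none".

10:00-11:45, 12:45-14:00

Gabriel ∩ Divya: 10:00-12:10, 12:45-14:35, 16:30-16:40.
Gabriel ∩ Divya ∩ Maria: 10:00-12:10, 12:45-14:00, 14:25-14:35.
Gabriel ∩ Divya ∩ Maria ∩ Vanya: 10:00-12:10, 12:45-14:00, 14:25-14:35.
Gabriel ∩ Divya ∩ Maria ∩ Vanya ∩ Farrukh: 10:00-11:50, 12:45-14:00, 14:25-14:35.
Gabriel ∩ Divya ∩ Maria ∩ Vanya ∩ Farrukh ∩ Keanu: 10:00-11:50, 12:45-14:00.
Gabriel ∩ Divya ∩ Maria ∩ Vanya ∩ Farrukh ∩ Keanu ∩ Grace: 10:00-11:45, 12:45-14:00.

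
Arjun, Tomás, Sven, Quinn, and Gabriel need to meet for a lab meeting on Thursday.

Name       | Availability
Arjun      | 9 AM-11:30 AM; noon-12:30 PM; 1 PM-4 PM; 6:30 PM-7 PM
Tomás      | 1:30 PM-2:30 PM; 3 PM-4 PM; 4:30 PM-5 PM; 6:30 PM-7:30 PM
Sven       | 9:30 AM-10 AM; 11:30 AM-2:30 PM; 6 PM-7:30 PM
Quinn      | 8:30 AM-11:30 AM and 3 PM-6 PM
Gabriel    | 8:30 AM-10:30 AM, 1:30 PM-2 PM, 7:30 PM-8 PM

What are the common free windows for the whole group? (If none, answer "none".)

none

Arjun ∩ Tomás: 13:30-14:30, 15:00-16:00, 18:30-19:00.
Arjun ∩ Tomás ∩ Sven: 13:30-14:30, 18:30-19:00.
Arjun ∩ Tomás ∩ Sven ∩ Quinn: ∅.
Arjun ∩ Tomás ∩ Sven ∩ Quinn ∩ Gabriel: ∅.
There is no time when everyone is free.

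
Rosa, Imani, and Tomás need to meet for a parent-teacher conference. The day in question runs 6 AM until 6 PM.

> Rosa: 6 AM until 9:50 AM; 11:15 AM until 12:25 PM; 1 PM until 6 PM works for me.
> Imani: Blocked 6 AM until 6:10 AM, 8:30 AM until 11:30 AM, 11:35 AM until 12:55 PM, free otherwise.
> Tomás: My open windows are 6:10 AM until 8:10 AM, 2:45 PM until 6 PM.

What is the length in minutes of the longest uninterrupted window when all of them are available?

195

Rosa free: 06:00-09:50, 11:15-12:25, 13:00-18:00.
Imani free: 06:10-08:30, 11:30-11:35, 12:55-18:00 (invert busy blocks within the working day).
Tomás free: 06:10-08:10, 14:45-18:00.
Rosa ∩ Imani: 06:10-08:30, 11:30-11:35, 13:00-18:00.
Rosa ∩ Imani ∩ Tomás: 06:10-08:10, 14:45-18:00.
The longest is 14:45-18:00 at 195 minutes.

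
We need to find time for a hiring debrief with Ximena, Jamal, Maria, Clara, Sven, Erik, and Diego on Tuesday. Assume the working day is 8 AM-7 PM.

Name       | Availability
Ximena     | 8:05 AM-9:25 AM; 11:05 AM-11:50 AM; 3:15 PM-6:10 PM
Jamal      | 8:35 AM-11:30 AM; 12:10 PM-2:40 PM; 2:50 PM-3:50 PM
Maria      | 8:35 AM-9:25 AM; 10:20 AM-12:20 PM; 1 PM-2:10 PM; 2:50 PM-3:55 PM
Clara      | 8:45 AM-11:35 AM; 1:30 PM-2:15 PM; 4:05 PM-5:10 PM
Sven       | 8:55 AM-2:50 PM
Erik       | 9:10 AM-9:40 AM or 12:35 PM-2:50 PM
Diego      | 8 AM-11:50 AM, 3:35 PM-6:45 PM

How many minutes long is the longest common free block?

15

Ximena ∩ Jamal: 08:35-09:25, 11:05-11:30, 15:15-15:50.
Ximena ∩ Jamal ∩ Maria: 08:35-09:25, 11:05-11:30, 15:15-15:50.
Ximena ∩ Jamal ∩ Maria ∩ Clara: 08:45-09:25, 11:05-11:30.
Ximena ∩ Jamal ∩ Maria ∩ Clara ∩ Sven: 08:55-09:25, 11:05-11:30.
Ximena ∩ Jamal ∩ Maria ∩ Clara ∩ Sven ∩ Erik: 09:10-09:25.
Ximena ∩ Jamal ∩ Maria ∩ Clara ∩ Sven ∩ Erik ∩ Diego: 09:10-09:25.
The longest is 09:10-09:25 at 15 minutes.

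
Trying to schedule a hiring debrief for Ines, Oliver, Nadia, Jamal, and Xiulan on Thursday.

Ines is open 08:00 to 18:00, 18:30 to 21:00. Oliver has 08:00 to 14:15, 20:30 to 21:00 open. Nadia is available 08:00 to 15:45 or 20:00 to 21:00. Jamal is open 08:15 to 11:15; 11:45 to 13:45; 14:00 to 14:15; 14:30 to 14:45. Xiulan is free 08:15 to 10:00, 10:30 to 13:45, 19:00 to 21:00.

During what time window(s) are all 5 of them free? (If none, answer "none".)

08:15-10:00, 10:30-11:15, 11:45-13:45

Ines ∩ Oliver: 08:00-14:15, 20:30-21:00.
Ines ∩ Oliver ∩ Nadia: 08:00-14:15, 20:30-21:00.
Ines ∩ Oliver ∩ Nadia ∩ Jamal: 08:15-11:15, 11:45-13:45, 14:00-14:15.
Ines ∩ Oliver ∩ Nadia ∩ Jamal ∩ Xiulan: 08:15-10:00, 10:30-11:15, 11:45-13:45.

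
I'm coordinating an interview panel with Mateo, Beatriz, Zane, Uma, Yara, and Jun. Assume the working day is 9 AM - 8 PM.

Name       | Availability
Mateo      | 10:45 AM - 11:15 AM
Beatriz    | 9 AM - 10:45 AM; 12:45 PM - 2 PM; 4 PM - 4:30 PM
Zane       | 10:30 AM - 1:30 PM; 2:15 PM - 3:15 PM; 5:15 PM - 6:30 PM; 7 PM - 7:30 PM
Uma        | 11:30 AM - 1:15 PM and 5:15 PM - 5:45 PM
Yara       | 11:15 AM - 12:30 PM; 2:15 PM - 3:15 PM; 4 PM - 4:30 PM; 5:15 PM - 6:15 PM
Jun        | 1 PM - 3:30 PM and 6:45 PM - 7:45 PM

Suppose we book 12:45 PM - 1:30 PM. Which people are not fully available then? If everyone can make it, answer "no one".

Jun, Mateo, Uma, Yara

Mateo: not fully free for 12:45-13:30. Beatriz: free for 12:45-13:30. Zane: free for 12:45-13:30. Uma: not fully free for 12:45-13:30. Yara: not fully free for 12:45-13:30. Jun: not fully free for 12:45-13:30.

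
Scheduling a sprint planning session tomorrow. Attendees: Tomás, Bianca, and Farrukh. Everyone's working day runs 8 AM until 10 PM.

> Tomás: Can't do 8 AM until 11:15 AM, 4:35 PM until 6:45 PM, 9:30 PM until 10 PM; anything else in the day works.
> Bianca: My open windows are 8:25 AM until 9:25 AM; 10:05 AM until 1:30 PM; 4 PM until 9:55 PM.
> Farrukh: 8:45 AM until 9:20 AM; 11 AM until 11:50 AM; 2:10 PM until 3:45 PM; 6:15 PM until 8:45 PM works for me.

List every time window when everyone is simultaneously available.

Tomás free: 11:15-16:35, 18:45-21:30 (invert busy blocks within the working day).
Bianca free: 08:25-09:25, 10:05-13:30, 16:00-21:55.
Farrukh free: 08:45-09:20, 11:00-11:50, 14:10-15:45, 18:15-20:45.
Tomás ∩ Bianca: 11:15-13:30, 16:00-16:35, 18:45-21:30.
Tomás ∩ Bianca ∩ Farrukh: 11:15-11:50, 18:45-20:45.

11:15-11:50, 18:45-20:45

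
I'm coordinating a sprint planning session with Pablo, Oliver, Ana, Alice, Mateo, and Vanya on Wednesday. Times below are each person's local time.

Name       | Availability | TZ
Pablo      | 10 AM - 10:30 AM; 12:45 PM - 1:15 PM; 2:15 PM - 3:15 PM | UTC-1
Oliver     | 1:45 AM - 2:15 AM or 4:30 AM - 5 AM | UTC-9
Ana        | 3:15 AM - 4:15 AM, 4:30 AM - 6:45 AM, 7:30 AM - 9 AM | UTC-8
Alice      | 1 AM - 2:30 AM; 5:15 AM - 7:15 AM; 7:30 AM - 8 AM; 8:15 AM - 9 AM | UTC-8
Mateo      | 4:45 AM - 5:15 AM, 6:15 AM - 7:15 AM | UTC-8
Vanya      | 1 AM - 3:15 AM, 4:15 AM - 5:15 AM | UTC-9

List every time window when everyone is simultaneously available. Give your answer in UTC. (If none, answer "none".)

Pablo in UTC: 11:00-11:30, 13:45-14:15, 15:15-16:15 (add 1h to convert from UTC-1).
Oliver in UTC: 10:45-11:15, 13:30-14:00 (add 9h to convert from UTC-9).
Ana in UTC: 11:15-12:15, 12:30-14:45, 15:30-17:00 (add 8h to convert from UTC-8).
Alice in UTC: 09:00-10:30, 13:15-15:15, 15:30-16:00, 16:15-17:00 (add 8h to convert from UTC-8).
Mateo in UTC: 12:45-13:15, 14:15-15:15 (add 8h to convert from UTC-8).
Vanya in UTC: 10:00-12:15, 13:15-14:15 (add 9h to convert from UTC-9).
Pablo ∩ Oliver: 11:00-11:15, 13:45-14:00.
Pablo ∩ Oliver ∩ Ana: 13:45-14:00.
Pablo ∩ Oliver ∩ Ana ∩ Alice: 13:45-14:00.
Pablo ∩ Oliver ∩ Ana ∩ Alice ∩ Mateo: ∅.
Pablo ∩ Oliver ∩ Ana ∩ Alice ∩ Mateo ∩ Vanya: ∅.
There is no time when everyone is free.

none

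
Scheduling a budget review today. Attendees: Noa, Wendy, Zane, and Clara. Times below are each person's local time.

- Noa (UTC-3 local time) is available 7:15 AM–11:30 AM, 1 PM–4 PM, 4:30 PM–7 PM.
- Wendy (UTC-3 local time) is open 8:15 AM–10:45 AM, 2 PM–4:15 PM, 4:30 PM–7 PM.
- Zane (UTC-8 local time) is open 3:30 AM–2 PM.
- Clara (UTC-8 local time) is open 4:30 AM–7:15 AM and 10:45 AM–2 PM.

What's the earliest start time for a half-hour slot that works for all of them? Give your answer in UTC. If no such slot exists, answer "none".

12:30

Noa in UTC: 10:15-14:30, 16:00-19:00, 19:30-22:00 (add 3h to convert from UTC-3).
Wendy in UTC: 11:15-13:45, 17:00-19:15, 19:30-22:00 (add 3h to convert from UTC-3).
Zane in UTC: 11:30-22:00 (add 8h to convert from UTC-8).
Clara in UTC: 12:30-15:15, 18:45-22:00 (add 8h to convert from UTC-8).
Noa ∩ Wendy: 11:15-13:45, 17:00-19:00, 19:30-22:00.
Noa ∩ Wendy ∩ Zane: 11:30-13:45, 17:00-19:00, 19:30-22:00.
Noa ∩ Wendy ∩ Zane ∩ Clara: 12:30-13:45, 18:45-19:00, 19:30-22:00.
The first common window of at least 30 minutes is 12:30-13:45, so the earliest start is 12:30.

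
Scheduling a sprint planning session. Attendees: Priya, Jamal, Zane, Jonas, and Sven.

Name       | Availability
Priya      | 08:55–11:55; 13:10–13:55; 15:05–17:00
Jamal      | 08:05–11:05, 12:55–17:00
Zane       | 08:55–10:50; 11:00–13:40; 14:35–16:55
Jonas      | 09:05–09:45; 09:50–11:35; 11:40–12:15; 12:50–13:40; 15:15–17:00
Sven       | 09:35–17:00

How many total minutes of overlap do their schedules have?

Priya ∩ Jamal: 08:55-11:05, 13:10-13:55, 15:05-17:00.
Priya ∩ Jamal ∩ Zane: 08:55-10:50, 11:00-11:05, 13:10-13:40, 15:05-16:55.
Priya ∩ Jamal ∩ Zane ∩ Jonas: 09:05-09:45, 09:50-10:50, 11:00-11:05, 13:10-13:40, 15:15-16:55.
Priya ∩ Jamal ∩ Zane ∩ Jonas ∩ Sven: 09:35-09:45, 09:50-10:50, 11:00-11:05, 13:10-13:40, 15:15-16:55.
Summing the common windows: 10 + 60 + 5 + 30 + 100 = 205 minutes.

205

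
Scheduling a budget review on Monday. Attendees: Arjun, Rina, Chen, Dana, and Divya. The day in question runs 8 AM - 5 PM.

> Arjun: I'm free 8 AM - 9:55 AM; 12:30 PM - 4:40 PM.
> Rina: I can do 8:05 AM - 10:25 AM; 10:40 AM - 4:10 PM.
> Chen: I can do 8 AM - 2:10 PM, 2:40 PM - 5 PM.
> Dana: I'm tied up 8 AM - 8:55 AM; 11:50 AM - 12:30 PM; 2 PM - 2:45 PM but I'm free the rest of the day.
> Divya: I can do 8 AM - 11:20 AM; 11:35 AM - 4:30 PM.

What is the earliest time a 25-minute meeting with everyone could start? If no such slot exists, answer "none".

08:55

Arjun free: 08:00-09:55, 12:30-16:40.
Rina free: 08:05-10:25, 10:40-16:10.
Chen free: 08:00-14:10, 14:40-17:00.
Dana free: 08:55-11:50, 12:30-14:00, 14:45-17:00 (invert busy blocks within the working day).
Divya free: 08:00-11:20, 11:35-16:30.
Arjun ∩ Rina: 08:05-09:55, 12:30-16:10.
Arjun ∩ Rina ∩ Chen: 08:05-09:55, 12:30-14:10, 14:40-16:10.
Arjun ∩ Rina ∩ Chen ∩ Dana: 08:55-09:55, 12:30-14:00, 14:45-16:10.
Arjun ∩ Rina ∩ Chen ∩ Dana ∩ Divya: 08:55-09:55, 12:30-14:00, 14:45-16:10.
Those are the intersection windows.
The first common window of at least 25 minutes is 08:55-09:55, so the earliest start is 08:55.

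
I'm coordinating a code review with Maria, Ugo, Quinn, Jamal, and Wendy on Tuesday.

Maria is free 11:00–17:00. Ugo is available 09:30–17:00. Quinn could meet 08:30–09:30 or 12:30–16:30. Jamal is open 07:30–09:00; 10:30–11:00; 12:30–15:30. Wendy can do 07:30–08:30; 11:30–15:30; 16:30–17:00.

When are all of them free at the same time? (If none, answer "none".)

12:30-15:30

Maria ∩ Ugo: 11:00-17:00.
Maria ∩ Ugo ∩ Quinn: 12:30-16:30.
Maria ∩ Ugo ∩ Quinn ∩ Jamal: 12:30-15:30.
Maria ∩ Ugo ∩ Quinn ∩ Jamal ∩ Wendy: 12:30-15:30.
So the common availability across everyone is 12:30-15:30.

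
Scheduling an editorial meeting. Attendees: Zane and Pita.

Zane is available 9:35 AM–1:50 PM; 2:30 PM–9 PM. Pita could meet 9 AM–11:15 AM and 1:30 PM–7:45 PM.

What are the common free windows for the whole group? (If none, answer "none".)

Zane ∩ Pita: 09:35-11:15, 13:30-13:50, 14:30-19:45.
So the common availability across everyone is 09:35-11:15, 13:30-13:50, 14:30-19:45.

09:35-11:15, 13:30-13:50, 14:30-19:45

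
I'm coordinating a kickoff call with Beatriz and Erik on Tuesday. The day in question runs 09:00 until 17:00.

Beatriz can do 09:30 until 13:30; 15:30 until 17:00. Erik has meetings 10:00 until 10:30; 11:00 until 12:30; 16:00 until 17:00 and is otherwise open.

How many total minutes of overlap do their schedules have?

Beatriz free: 09:30-13:30, 15:30-17:00.
Erik free: 09:00-10:00, 10:30-11:00, 12:30-16:00 (invert busy blocks within the working day).
Beatriz ∩ Erik: 09:30-10:00, 10:30-11:00, 12:30-13:30, 15:30-16:00.
Summing the common windows: 30 + 30 + 60 + 30 = 150 minutes.

150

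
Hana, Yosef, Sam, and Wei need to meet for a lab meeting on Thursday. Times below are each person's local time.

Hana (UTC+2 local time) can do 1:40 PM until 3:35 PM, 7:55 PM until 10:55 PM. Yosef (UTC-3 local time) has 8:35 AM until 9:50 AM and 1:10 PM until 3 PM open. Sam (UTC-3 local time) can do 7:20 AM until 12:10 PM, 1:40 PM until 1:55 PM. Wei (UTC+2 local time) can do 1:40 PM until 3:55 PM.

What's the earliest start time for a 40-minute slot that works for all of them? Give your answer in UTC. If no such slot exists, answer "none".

Hana in UTC: 11:40-13:35, 17:55-20:55 (subtract 2h to convert from UTC+2).
Yosef in UTC: 11:35-12:50, 16:10-18:00 (add 3h to convert from UTC-3).
Sam in UTC: 10:20-15:10, 16:40-16:55 (add 3h to convert from UTC-3).
Wei in UTC: 11:40-13:55 (subtract 2h to convert from UTC+2).
Hana ∩ Yosef: 11:40-12:50, 17:55-18:00.
Hana ∩ Yosef ∩ Sam: 11:40-12:50.
Hana ∩ Yosef ∩ Sam ∩ Wei: 11:40-12:50.
The first common window of at least 40 minutes is 11:40-12:50, so the earliest start is 11:40.

11:40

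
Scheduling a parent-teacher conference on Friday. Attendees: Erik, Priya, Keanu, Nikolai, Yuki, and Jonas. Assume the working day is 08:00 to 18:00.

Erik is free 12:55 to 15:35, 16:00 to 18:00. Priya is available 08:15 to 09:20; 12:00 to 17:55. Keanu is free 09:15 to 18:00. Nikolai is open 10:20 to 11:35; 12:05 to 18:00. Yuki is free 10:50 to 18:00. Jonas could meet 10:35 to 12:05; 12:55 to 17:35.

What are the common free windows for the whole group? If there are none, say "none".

12:55-15:35, 16:00-17:35

Erik ∩ Priya: 12:55-15:35, 16:00-17:55.
Erik ∩ Priya ∩ Keanu: 12:55-15:35, 16:00-17:55.
Erik ∩ Priya ∩ Keanu ∩ Nikolai: 12:55-15:35, 16:00-17:55.
Erik ∩ Priya ∩ Keanu ∩ Nikolai ∩ Yuki: 12:55-15:35, 16:00-17:55.
Erik ∩ Priya ∩ Keanu ∩ Nikolai ∩ Yuki ∩ Jonas: 12:55-15:35, 16:00-17:35.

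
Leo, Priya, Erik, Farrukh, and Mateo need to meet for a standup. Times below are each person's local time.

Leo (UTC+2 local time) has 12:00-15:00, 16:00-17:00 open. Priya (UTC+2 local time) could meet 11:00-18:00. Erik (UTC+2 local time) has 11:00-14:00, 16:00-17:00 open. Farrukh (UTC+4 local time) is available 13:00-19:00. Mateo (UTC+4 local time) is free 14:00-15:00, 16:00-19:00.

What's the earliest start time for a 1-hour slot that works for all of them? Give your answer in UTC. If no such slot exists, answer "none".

Leo in UTC: 10:00-13:00, 14:00-15:00 (subtract 2h to convert from UTC+2).
Priya in UTC: 09:00-16:00 (subtract 2h to convert from UTC+2).
Erik in UTC: 09:00-12:00, 14:00-15:00 (subtract 2h to convert from UTC+2).
Farrukh in UTC: 09:00-15:00 (subtract 4h to convert from UTC+4).
Mateo in UTC: 10:00-11:00, 12:00-15:00 (subtract 4h to convert from UTC+4).
Leo ∩ Priya: 10:00-13:00, 14:00-15:00.
Leo ∩ Priya ∩ Erik: 10:00-12:00, 14:00-15:00.
Leo ∩ Priya ∩ Erik ∩ Farrukh: 10:00-12:00, 14:00-15:00.
Leo ∩ Priya ∩ Erik ∩ Farrukh ∩ Mateo: 10:00-11:00, 14:00-15:00.
The first common window of at least 60 minutes is 10:00-11:00, so the earliest start is 10:00.

10:00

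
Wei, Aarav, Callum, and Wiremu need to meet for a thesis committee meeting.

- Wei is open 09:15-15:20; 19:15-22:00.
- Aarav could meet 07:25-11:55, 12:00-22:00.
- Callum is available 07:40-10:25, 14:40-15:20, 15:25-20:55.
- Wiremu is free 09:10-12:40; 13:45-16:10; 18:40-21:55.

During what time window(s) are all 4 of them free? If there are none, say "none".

Wei ∩ Aarav: 09:15-11:55, 12:00-15:20, 19:15-22:00.
Wei ∩ Aarav ∩ Callum: 09:15-10:25, 14:40-15:20, 19:15-20:55.
Wei ∩ Aarav ∩ Callum ∩ Wiremu: 09:15-10:25, 14:40-15:20, 19:15-20:55.

09:15-10:25, 14:40-15:20, 19:15-20:55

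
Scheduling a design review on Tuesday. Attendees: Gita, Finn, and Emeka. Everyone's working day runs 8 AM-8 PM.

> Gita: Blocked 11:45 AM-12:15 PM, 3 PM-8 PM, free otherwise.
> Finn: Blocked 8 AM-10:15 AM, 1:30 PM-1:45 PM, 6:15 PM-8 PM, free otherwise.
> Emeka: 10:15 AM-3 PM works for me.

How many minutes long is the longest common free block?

90

Gita free: 08:00-11:45, 12:15-15:00 (invert busy blocks within the working day).
Finn free: 10:15-13:30, 13:45-18:15 (invert busy blocks within the working day).
Emeka free: 10:15-15:00.
Gita ∩ Finn: 10:15-11:45, 12:15-13:30, 13:45-15:00.
Gita ∩ Finn ∩ Emeka: 10:15-11:45, 12:15-13:30, 13:45-15:00.
The longest is 10:15-11:45 at 90 minutes.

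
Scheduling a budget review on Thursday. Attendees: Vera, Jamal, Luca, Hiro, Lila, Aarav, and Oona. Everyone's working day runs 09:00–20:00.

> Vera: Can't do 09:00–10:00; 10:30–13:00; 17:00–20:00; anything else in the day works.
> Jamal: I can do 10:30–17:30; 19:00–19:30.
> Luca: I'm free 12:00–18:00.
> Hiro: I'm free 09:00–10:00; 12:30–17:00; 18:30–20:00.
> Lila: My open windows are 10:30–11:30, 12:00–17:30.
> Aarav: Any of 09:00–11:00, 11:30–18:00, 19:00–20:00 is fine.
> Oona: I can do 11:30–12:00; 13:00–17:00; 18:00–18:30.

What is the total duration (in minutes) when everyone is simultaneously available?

240

Vera free: 10:00-10:30, 13:00-17:00 (invert busy blocks within the working day).
Jamal free: 10:30-17:30, 19:00-19:30.
Luca free: 12:00-18:00.
Hiro free: 09:00-10:00, 12:30-17:00, 18:30-20:00.
Lila free: 10:30-11:30, 12:00-17:30.
Aarav free: 09:00-11:00, 11:30-18:00, 19:00-20:00.
Oona free: 11:30-12:00, 13:00-17:00, 18:00-18:30.
Vera ∩ Jamal: 13:00-17:00.
Vera ∩ Jamal ∩ Luca: 13:00-17:00.
Vera ∩ Jamal ∩ Luca ∩ Hiro: 13:00-17:00.
Vera ∩ Jamal ∩ Luca ∩ Hiro ∩ Lila: 13:00-17:00.
Vera ∩ Jamal ∩ Luca ∩ Hiro ∩ Lila ∩ Aarav: 13:00-17:00.
Vera ∩ Jamal ∩ Luca ∩ Hiro ∩ Lila ∩ Aarav ∩ Oona: 13:00-17:00.
So the common availability across everyone is 13:00-17:00.
That's a single block of 240 minutes.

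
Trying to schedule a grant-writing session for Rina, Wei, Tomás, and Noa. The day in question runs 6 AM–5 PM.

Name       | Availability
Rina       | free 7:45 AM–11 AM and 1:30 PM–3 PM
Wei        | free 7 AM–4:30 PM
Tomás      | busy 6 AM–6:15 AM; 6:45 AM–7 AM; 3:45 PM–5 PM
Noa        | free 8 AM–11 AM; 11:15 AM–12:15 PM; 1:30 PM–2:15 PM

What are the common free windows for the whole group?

Rina free: 07:45-11:00, 13:30-15:00.
Wei free: 07:00-16:30.
Tomás free: 06:15-06:45, 07:00-15:45 (invert busy blocks within the working day).
Noa free: 08:00-11:00, 11:15-12:15, 13:30-14:15.
Rina ∩ Wei: 07:45-11:00, 13:30-15:00.
Rina ∩ Wei ∩ Tomás: 07:45-11:00, 13:30-15:00.
Rina ∩ Wei ∩ Tomás ∩ Noa: 08:00-11:00, 13:30-14:15.
Those are the intersection windows.

08:00-11:00, 13:30-14:15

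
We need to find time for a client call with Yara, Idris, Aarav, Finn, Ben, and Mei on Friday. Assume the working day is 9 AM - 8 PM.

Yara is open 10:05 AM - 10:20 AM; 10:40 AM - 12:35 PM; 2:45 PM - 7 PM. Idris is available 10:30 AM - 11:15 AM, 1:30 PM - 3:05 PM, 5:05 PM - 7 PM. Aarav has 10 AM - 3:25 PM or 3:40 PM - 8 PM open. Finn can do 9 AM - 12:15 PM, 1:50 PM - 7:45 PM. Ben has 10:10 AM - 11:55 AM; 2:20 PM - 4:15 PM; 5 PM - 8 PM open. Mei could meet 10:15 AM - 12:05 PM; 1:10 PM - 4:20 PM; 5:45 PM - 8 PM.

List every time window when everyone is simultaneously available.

10:40-11:15, 14:45-15:05, 17:45-19:00

Yara ∩ Idris: 10:40-11:15, 14:45-15:05, 17:05-19:00.
Yara ∩ Idris ∩ Aarav: 10:40-11:15, 14:45-15:05, 17:05-19:00.
Yara ∩ Idris ∩ Aarav ∩ Finn: 10:40-11:15, 14:45-15:05, 17:05-19:00.
Yara ∩ Idris ∩ Aarav ∩ Finn ∩ Ben: 10:40-11:15, 14:45-15:05, 17:05-19:00.
Yara ∩ Idris ∩ Aarav ∩ Finn ∩ Ben ∩ Mei: 10:40-11:15, 14:45-15:05, 17:45-19:00.
Those are the intersection windows.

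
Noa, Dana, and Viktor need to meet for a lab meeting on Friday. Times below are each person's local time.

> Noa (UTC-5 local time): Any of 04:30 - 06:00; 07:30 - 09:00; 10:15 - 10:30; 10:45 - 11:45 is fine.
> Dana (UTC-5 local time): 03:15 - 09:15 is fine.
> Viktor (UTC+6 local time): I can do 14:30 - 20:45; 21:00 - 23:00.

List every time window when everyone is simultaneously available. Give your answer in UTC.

Noa in UTC: 09:30-11:00, 12:30-14:00, 15:15-15:30, 15:45-16:45 (add 5h to convert from UTC-5).
Dana in UTC: 08:15-14:15 (add 5h to convert from UTC-5).
Viktor in UTC: 08:30-14:45, 15:00-17:00 (subtract 6h to convert from UTC+6).
Noa ∩ Dana: 09:30-11:00, 12:30-14:00.
Noa ∩ Dana ∩ Viktor: 09:30-11:00, 12:30-14:00.
Those are the intersection windows.

09:30-11:00, 12:30-14:00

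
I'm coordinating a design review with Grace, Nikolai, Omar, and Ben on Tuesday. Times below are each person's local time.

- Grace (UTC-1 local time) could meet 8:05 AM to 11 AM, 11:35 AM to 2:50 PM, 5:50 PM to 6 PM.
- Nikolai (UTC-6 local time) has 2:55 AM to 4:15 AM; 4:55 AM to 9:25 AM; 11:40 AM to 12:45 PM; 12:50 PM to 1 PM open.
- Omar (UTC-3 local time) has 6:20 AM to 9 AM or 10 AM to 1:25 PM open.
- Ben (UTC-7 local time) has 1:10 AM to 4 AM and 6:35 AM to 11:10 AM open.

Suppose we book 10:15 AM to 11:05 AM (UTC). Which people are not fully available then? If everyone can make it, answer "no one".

Ben, Nikolai

Grace in UTC: 09:05-12:00, 12:35-15:50, 18:50-19:00 (add 1h to convert from UTC-1).
Nikolai in UTC: 08:55-10:15, 10:55-15:25, 17:40-18:45, 18:50-19:00 (add 6h to convert from UTC-6).
Omar in UTC: 09:20-12:00, 13:00-16:25 (add 3h to convert from UTC-3).
Ben in UTC: 08:10-11:00, 13:35-18:10 (add 7h to convert from UTC-7).
Grace: free for 10:15-11:05. Nikolai: not fully free for 10:15-11:05. Omar: free for 10:15-11:05. Ben: not fully free for 10:15-11:05.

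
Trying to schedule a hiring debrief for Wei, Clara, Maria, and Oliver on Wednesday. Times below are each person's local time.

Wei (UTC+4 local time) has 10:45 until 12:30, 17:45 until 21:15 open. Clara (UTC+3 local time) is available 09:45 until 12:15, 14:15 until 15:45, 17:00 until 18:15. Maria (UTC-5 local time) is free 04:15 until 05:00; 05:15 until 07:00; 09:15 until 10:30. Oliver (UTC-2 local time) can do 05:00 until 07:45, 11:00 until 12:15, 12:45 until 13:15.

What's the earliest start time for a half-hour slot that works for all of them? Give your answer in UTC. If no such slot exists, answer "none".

Wei in UTC: 06:45-08:30, 13:45-17:15 (subtract 4h to convert from UTC+4).
Clara in UTC: 06:45-09:15, 11:15-12:45, 14:00-15:15 (subtract 3h to convert from UTC+3).
Maria in UTC: 09:15-10:00, 10:15-12:00, 14:15-15:30 (add 5h to convert from UTC-5).
Oliver in UTC: 07:00-09:45, 13:00-14:15, 14:45-15:15 (add 2h to convert from UTC-2).
Wei ∩ Clara: 06:45-08:30, 14:00-15:15.
Wei ∩ Clara ∩ Maria: 14:15-15:15.
Wei ∩ Clara ∩ Maria ∩ Oliver: 14:45-15:15.
So the common availability across everyone is 14:45-15:15.
The first common window of at least 30 minutes is 14:45-15:15, so the earliest start is 14:45.

14:45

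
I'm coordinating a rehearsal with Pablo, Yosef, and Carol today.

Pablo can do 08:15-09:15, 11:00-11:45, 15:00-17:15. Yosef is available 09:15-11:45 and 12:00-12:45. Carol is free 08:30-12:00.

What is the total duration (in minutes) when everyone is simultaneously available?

Pablo ∩ Yosef: 11:00-11:45.
Pablo ∩ Yosef ∩ Carol: 11:00-11:45.
That's a single block of 45 minutes.

45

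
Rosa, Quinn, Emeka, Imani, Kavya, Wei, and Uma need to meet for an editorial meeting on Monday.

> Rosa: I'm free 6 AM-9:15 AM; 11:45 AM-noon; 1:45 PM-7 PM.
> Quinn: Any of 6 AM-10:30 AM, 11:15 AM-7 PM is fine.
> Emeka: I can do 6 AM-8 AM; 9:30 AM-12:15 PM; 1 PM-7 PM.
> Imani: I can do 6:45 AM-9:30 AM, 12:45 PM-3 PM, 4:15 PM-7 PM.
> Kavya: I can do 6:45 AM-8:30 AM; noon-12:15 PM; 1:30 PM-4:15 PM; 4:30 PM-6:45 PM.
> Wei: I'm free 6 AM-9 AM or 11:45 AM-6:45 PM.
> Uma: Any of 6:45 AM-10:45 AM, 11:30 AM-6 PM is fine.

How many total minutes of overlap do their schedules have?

Rosa ∩ Quinn: 06:00-09:15, 11:45-12:00, 13:45-19:00.
Rosa ∩ Quinn ∩ Emeka: 06:00-08:00, 11:45-12:00, 13:45-19:00.
Rosa ∩ Quinn ∩ Emeka ∩ Imani: 06:45-08:00, 13:45-15:00, 16:15-19:00.
Rosa ∩ Quinn ∩ Emeka ∩ Imani ∩ Kavya: 06:45-08:00, 13:45-15:00, 16:30-18:45.
Rosa ∩ Quinn ∩ Emeka ∩ Imani ∩ Kavya ∩ Wei: 06:45-08:00, 13:45-15:00, 16:30-18:45.
Rosa ∩ Quinn ∩ Emeka ∩ Imani ∩ Kavya ∩ Wei ∩ Uma: 06:45-08:00, 13:45-15:00, 16:30-18:00.
Summing the common windows: 75 + 75 + 90 = 240 minutes.

240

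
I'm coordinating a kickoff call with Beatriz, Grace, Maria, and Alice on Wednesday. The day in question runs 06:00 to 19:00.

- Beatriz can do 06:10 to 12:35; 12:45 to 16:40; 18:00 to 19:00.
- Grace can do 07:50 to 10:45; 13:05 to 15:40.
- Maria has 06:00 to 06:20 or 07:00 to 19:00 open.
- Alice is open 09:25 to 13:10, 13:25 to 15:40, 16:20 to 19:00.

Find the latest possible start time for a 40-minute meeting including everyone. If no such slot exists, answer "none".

Beatriz ∩ Grace: 07:50-10:45, 13:05-15:40.
Beatriz ∩ Grace ∩ Maria: 07:50-10:45, 13:05-15:40.
Beatriz ∩ Grace ∩ Maria ∩ Alice: 09:25-10:45, 13:05-13:10, 13:25-15:40.
The last common window of at least 40 minutes is 13:25-15:40; a 40-minute meeting can start as late as 15:00 and still end by 15:40.

15:00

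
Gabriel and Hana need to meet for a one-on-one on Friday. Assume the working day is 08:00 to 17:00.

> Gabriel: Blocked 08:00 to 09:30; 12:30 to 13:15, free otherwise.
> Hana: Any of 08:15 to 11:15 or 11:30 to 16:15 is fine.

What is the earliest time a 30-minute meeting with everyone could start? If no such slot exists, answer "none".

Gabriel free: 09:30-12:30, 13:15-17:00 (invert busy blocks within the working day).
Hana free: 08:15-11:15, 11:30-16:15.
Gabriel ∩ Hana: 09:30-11:15, 11:30-12:30, 13:15-16:15.
The first common window of at least 30 minutes is 09:30-11:15, so the earliest start is 09:30.

09:30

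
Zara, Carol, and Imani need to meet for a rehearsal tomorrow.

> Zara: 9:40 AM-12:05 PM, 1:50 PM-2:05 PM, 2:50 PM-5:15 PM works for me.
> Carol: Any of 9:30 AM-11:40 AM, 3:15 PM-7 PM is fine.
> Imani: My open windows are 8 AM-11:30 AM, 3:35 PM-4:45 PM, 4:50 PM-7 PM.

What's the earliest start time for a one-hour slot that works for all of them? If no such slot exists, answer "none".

09:40

Zara ∩ Carol: 09:40-11:40, 15:15-17:15.
Zara ∩ Carol ∩ Imani: 09:40-11:30, 15:35-16:45, 16:50-17:15.
Those are the intersection windows.
The first common window of at least 60 minutes is 09:40-11:30, so the earliest start is 09:40.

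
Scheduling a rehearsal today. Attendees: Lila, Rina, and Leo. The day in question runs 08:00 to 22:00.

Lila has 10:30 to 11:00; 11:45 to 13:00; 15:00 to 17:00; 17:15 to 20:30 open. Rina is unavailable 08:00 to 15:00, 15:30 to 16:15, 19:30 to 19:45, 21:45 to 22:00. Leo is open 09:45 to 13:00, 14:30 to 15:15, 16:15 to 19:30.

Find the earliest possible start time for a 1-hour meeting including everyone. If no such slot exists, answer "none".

Lila free: 10:30-11:00, 11:45-13:00, 15:00-17:00, 17:15-20:30.
Rina free: 15:00-15:30, 16:15-19:30, 19:45-21:45 (invert busy blocks within the working day).
Leo free: 09:45-13:00, 14:30-15:15, 16:15-19:30.
Lila ∩ Rina: 15:00-15:30, 16:15-17:00, 17:15-19:30, 19:45-20:30.
Lila ∩ Rina ∩ Leo: 15:00-15:15, 16:15-17:00, 17:15-19:30.
Those are the intersection windows.
The first common window of at least 60 minutes is 17:15-19:30, so the earliest start is 17:15.

17:15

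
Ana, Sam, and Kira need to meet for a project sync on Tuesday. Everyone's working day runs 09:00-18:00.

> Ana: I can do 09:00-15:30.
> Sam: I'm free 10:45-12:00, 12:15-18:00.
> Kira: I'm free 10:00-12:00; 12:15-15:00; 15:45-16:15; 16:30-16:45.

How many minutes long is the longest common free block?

Ana ∩ Sam: 10:45-12:00, 12:15-15:30.
Ana ∩ Sam ∩ Kira: 10:45-12:00, 12:15-15:00.
The longest is 12:15-15:00 at 165 minutes.

165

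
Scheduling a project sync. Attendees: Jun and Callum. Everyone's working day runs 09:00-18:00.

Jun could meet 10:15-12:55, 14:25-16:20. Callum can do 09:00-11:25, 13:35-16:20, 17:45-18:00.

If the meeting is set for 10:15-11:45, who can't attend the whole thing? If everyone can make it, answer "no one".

Callum

Jun: free for 10:15-11:45. Callum: not fully free for 10:15-11:45.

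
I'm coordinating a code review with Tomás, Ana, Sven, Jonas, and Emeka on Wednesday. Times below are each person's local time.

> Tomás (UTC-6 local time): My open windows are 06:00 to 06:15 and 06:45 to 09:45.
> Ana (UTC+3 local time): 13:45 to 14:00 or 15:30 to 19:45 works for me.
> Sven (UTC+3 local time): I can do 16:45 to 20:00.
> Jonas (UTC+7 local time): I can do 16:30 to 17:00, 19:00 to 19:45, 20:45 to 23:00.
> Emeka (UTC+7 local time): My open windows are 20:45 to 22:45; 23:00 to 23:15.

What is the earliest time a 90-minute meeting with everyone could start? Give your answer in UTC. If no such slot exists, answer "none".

13:45

Tomás in UTC: 12:00-12:15, 12:45-15:45 (add 6h to convert from UTC-6).
Ana in UTC: 10:45-11:00, 12:30-16:45 (subtract 3h to convert from UTC+3).
Sven in UTC: 13:45-17:00 (subtract 3h to convert from UTC+3).
Jonas in UTC: 09:30-10:00, 12:00-12:45, 13:45-16:00 (subtract 7h to convert from UTC+7).
Emeka in UTC: 13:45-15:45, 16:00-16:15 (subtract 7h to convert from UTC+7).
Tomás ∩ Ana: 12:45-15:45.
Tomás ∩ Ana ∩ Sven: 13:45-15:45.
Tomás ∩ Ana ∩ Sven ∩ Jonas: 13:45-15:45.
Tomás ∩ Ana ∩ Sven ∩ Jonas ∩ Emeka: 13:45-15:45.
Those are the intersection windows.
The first common window of at least 90 minutes is 13:45-15:45, so the earliest start is 13:45.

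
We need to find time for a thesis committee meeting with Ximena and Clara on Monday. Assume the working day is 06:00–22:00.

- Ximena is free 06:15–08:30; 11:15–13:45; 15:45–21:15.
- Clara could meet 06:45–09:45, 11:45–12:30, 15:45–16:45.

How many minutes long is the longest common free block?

Ximena ∩ Clara: 06:45-08:30, 11:45-12:30, 15:45-16:45.
The longest is 06:45-08:30 at 105 minutes.

105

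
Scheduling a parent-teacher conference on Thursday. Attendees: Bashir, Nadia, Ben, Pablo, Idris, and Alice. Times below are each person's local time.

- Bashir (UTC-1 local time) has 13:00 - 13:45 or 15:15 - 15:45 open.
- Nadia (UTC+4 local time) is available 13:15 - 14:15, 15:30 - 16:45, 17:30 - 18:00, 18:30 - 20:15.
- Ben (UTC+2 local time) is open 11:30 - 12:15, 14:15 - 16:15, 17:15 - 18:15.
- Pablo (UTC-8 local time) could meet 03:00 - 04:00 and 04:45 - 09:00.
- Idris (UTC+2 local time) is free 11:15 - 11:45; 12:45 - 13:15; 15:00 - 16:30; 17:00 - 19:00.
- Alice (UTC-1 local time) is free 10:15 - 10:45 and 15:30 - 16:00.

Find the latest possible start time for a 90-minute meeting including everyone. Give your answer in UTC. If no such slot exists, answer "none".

none

Bashir in UTC: 14:00-14:45, 16:15-16:45 (add 1h to convert from UTC-1).
Nadia in UTC: 09:15-10:15, 11:30-12:45, 13:30-14:00, 14:30-16:15 (subtract 4h to convert from UTC+4).
Ben in UTC: 09:30-10:15, 12:15-14:15, 15:15-16:15 (subtract 2h to convert from UTC+2).
Pablo in UTC: 11:00-12:00, 12:45-17:00 (add 8h to convert from UTC-8).
Idris in UTC: 09:15-09:45, 10:45-11:15, 13:00-14:30, 15:00-17:00 (subtract 2h to convert from UTC+2).
Alice in UTC: 11:15-11:45, 16:30-17:00 (add 1h to convert from UTC-1).
Bashir ∩ Nadia: 14:30-14:45.
Bashir ∩ Nadia ∩ Ben: ∅.
Bashir ∩ Nadia ∩ Ben ∩ Pablo: ∅.
Bashir ∩ Nadia ∩ Ben ∩ Pablo ∩ Idris: ∅.
Bashir ∩ Nadia ∩ Ben ∩ Pablo ∩ Idris ∩ Alice: ∅.
There is no time when everyone is free.
No common window is at least 90 minutes long.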